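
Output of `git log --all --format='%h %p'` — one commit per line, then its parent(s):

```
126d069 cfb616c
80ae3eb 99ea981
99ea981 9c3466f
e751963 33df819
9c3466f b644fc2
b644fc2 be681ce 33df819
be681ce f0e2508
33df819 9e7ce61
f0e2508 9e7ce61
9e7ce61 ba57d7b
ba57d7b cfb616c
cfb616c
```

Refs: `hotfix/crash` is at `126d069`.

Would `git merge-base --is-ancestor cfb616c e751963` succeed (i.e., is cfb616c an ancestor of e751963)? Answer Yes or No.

Yes

Ancestors of e751963 (commits reachable by following parents): {33df819, 9e7ce61, ba57d7b, cfb616c, e751963}.
cfb616c is in that set, so it is an ancestor of e751963.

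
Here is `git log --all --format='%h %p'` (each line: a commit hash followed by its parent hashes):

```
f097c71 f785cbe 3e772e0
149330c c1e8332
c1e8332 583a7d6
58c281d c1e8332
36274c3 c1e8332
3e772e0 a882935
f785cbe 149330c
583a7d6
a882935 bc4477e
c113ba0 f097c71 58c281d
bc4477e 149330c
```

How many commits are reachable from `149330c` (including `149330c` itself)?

Walking parent pointers from 149330c: reachable set = {149330c, 583a7d6, c1e8332}.
That is 3 commits.

3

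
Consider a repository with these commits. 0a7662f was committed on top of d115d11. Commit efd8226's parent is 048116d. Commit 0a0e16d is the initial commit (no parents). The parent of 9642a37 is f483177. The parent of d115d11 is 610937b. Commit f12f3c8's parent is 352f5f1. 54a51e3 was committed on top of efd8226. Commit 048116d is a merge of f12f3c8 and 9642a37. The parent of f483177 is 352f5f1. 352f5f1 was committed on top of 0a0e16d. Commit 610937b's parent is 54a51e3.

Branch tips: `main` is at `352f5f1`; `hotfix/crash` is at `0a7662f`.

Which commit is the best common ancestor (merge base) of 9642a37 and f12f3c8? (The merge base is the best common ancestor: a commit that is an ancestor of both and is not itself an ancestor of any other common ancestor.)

Ancestors of 9642a37: {0a0e16d, 352f5f1, 9642a37, f483177}.
Ancestors of f12f3c8: {0a0e16d, 352f5f1, f12f3c8}.
Common ancestors: {0a0e16d, 352f5f1}.
Among these, 352f5f1 is not an ancestor of any other common ancestor — it is the merge base.

352f5f1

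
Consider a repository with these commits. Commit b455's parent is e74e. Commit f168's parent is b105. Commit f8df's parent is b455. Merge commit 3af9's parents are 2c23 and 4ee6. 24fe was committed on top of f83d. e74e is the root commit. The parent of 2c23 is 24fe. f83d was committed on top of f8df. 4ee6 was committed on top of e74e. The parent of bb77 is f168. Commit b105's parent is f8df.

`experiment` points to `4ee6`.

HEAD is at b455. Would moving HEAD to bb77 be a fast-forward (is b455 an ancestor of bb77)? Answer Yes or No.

Yes

A fast-forward from b455 to bb77 is possible iff b455 is an ancestor of bb77.
Ancestors of bb77: {b105, b455, bb77, e74e, f168, f8df}.
b455 is among them, so fast-forward is possible.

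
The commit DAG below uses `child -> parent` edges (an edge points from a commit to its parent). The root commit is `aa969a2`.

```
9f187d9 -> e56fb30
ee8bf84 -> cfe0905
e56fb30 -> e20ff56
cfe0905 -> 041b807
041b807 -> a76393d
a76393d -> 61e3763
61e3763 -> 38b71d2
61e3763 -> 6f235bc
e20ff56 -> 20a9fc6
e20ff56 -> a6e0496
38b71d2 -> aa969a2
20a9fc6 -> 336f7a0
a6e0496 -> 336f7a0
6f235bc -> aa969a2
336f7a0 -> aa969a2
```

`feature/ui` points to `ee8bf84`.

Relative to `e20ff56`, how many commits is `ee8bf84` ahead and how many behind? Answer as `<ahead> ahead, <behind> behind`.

Reachable from ee8bf84: {041b807, 38b71d2, 61e3763, 6f235bc, a76393d, aa969a2, cfe0905, ee8bf84}.
Reachable from e20ff56: {20a9fc6, 336f7a0, a6e0496, aa969a2, e20ff56}.
Only in ee8bf84's history (ahead): {041b807, 38b71d2, 61e3763, 6f235bc, a76393d, cfe0905, ee8bf84} — 7.
Only in e20ff56's history (behind): {20a9fc6, 336f7a0, a6e0496, e20ff56} — 4.

7 ahead, 4 behind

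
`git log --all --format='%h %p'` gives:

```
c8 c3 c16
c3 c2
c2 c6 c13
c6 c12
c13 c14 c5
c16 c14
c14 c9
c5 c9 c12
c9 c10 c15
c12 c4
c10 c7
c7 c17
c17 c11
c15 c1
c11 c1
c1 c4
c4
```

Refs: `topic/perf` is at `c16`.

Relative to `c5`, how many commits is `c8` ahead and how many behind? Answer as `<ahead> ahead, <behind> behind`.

Reachable from c8: {c1, c10, c11, c12, c13, c14, c15, c16, c17, c2, c3, c4, c5, c6, c7, c8, c9}.
Reachable from c5: {c1, c10, c11, c12, c15, c17, c4, c5, c7, c9}.
Only in c8's history (ahead): {c13, c14, c16, c2, c3, c6, c8} — 7.
Only in c5's history (behind): {} — 0.

7 ahead, 0 behind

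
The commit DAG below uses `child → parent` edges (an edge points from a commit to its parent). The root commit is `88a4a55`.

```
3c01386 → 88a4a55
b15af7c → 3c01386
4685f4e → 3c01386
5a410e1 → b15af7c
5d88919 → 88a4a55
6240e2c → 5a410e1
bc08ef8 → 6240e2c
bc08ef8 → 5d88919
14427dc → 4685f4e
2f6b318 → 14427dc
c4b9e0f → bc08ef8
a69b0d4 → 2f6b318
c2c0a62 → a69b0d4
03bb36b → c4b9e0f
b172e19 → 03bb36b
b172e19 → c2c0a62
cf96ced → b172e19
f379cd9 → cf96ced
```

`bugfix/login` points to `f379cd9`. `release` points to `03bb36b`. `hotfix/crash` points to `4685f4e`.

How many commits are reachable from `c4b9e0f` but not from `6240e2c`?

3

Reachable from c4b9e0f: {3c01386, 5a410e1, 5d88919, 6240e2c, 88a4a55, b15af7c, bc08ef8, c4b9e0f}.
Reachable from 6240e2c: {3c01386, 5a410e1, 6240e2c, 88a4a55, b15af7c}.
In c4b9e0f's history but not 6240e2c's: {5d88919, bc08ef8, c4b9e0f} — 3 commits.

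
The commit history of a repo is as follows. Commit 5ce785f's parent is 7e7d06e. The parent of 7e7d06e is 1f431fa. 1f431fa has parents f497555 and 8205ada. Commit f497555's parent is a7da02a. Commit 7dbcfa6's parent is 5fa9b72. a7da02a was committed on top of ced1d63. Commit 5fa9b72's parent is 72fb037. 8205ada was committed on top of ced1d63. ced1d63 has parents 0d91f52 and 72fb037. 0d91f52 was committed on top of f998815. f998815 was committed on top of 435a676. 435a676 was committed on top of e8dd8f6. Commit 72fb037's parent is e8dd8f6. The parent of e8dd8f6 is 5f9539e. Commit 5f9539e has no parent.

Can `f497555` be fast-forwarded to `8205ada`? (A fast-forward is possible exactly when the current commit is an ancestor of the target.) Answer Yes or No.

No

A fast-forward from f497555 to 8205ada is possible iff f497555 is an ancestor of 8205ada.
Ancestors of 8205ada: {0d91f52, 435a676, 5f9539e, 72fb037, 8205ada, ced1d63, e8dd8f6, f998815}.
f497555 is not among them, so fast-forward is not possible.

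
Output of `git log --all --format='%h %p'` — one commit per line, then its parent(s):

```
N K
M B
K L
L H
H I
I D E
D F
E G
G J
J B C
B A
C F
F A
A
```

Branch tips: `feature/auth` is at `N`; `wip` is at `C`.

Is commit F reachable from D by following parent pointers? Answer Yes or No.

Ancestors of D (commits reachable by following parents): {A, D, F}.
F is in that set, so it is an ancestor of D.

Yes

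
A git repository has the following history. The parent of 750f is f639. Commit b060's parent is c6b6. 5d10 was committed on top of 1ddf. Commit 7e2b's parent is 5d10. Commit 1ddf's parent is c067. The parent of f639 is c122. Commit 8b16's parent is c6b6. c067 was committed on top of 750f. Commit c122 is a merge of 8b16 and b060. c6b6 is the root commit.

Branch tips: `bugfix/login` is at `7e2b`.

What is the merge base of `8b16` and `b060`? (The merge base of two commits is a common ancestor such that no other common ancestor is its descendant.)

c6b6

Ancestors of 8b16: {8b16, c6b6}.
Ancestors of b060: {b060, c6b6}.
Common ancestors: {c6b6}.
The only common ancestor is c6b6, so it is the merge base.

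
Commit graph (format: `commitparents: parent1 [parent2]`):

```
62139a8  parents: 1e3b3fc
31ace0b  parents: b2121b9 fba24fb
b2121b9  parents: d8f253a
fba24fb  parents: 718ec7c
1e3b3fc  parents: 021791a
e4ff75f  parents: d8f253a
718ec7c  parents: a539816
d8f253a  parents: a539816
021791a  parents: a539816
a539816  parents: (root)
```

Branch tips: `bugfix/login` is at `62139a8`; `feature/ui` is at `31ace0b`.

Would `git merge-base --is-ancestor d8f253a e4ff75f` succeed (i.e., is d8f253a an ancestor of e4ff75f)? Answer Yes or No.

Yes

Ancestors of e4ff75f (commits reachable by following parents): {a539816, d8f253a, e4ff75f}.
d8f253a is in that set, so it is an ancestor of e4ff75f.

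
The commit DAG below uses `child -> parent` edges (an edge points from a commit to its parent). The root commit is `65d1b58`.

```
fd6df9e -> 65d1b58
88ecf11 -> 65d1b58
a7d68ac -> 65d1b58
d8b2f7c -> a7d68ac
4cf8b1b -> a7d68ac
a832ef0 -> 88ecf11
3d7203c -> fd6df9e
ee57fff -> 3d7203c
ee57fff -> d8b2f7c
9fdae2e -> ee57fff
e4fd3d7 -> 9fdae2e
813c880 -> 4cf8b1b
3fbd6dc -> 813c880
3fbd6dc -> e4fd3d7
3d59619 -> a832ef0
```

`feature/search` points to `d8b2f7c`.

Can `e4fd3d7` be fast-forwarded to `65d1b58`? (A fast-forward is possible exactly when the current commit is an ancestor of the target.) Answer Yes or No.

No

A fast-forward from e4fd3d7 to 65d1b58 is possible iff e4fd3d7 is an ancestor of 65d1b58.
Ancestors of 65d1b58: {65d1b58}.
e4fd3d7 is not among them, so fast-forward is not possible.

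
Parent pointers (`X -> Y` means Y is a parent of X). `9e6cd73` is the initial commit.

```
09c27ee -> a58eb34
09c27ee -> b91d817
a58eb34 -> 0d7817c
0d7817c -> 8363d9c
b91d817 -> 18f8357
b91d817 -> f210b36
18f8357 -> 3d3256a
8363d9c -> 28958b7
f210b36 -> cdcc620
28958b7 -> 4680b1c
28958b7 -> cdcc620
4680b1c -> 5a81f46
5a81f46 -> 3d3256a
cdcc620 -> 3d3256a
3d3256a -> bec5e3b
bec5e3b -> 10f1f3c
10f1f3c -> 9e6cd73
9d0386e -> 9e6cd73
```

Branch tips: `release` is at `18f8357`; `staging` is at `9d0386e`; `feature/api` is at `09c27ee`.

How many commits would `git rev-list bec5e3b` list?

Walking parent pointers from bec5e3b: reachable set = {10f1f3c, 9e6cd73, bec5e3b}.
That is 3 commits.

3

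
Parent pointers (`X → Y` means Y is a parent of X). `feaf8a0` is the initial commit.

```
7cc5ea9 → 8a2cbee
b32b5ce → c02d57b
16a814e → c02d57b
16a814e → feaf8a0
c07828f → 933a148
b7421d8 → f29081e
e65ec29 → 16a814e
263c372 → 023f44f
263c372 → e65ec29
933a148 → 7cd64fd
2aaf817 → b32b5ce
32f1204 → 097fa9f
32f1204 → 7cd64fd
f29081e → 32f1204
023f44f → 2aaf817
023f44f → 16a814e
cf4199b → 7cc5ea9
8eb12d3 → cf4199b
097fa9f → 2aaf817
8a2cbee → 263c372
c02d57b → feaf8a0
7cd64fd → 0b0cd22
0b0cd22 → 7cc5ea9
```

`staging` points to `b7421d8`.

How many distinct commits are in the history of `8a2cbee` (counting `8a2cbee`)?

Walking parent pointers from 8a2cbee: reachable set = {023f44f, 16a814e, 263c372, 2aaf817, 8a2cbee, b32b5ce, c02d57b, e65ec29, feaf8a0}.
That is 9 commits.

9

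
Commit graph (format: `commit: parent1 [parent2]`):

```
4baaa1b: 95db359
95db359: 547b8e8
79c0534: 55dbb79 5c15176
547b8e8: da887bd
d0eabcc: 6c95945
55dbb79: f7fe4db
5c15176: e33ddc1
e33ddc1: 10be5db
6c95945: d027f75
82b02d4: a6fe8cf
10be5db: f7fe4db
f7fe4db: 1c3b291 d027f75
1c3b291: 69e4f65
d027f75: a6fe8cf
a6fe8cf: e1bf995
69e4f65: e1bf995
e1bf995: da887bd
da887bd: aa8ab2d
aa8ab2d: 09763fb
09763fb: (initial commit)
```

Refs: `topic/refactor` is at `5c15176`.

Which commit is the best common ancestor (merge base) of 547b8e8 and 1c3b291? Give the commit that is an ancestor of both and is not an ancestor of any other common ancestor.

da887bd

Ancestors of 547b8e8: {09763fb, 547b8e8, aa8ab2d, da887bd}.
Ancestors of 1c3b291: {09763fb, 1c3b291, 69e4f65, aa8ab2d, da887bd, e1bf995}.
Common ancestors: {09763fb, aa8ab2d, da887bd}.
Among these, da887bd is not an ancestor of any other common ancestor — it is the merge base.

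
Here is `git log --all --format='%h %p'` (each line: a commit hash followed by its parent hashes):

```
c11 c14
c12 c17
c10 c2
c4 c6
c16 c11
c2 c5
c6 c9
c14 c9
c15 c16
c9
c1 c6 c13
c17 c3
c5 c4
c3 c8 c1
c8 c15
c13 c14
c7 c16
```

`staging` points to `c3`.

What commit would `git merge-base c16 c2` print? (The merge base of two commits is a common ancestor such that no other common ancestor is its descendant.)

c9

Ancestors of c16: {c11, c14, c16, c9}.
Ancestors of c2: {c2, c4, c5, c6, c9}.
Common ancestors: {c9}.
The only common ancestor is c9, so it is the merge base.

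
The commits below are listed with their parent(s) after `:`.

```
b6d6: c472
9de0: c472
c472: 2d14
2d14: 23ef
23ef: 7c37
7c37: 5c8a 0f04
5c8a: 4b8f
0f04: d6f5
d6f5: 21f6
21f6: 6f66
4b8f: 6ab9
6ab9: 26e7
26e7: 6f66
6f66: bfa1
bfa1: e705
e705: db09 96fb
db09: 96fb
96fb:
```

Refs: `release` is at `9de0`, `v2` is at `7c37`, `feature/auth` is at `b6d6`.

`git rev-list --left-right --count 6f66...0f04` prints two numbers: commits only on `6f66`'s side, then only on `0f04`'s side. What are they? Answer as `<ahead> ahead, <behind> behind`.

0 ahead, 3 behind

Reachable from 6f66: {6f66, 96fb, bfa1, db09, e705}.
Reachable from 0f04: {0f04, 21f6, 6f66, 96fb, bfa1, d6f5, db09, e705}.
Only in 6f66's history (ahead): {} — 0.
Only in 0f04's history (behind): {0f04, 21f6, d6f5} — 3.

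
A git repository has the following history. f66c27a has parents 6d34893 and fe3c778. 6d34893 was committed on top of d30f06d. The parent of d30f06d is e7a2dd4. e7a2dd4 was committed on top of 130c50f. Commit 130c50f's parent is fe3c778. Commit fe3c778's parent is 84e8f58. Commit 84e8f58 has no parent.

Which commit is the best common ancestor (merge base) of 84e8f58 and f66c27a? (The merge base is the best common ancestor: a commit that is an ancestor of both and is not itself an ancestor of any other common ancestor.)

Ancestors of 84e8f58: {84e8f58}.
Ancestors of f66c27a: {130c50f, 6d34893, 84e8f58, d30f06d, e7a2dd4, f66c27a, fe3c778}.
Common ancestors: {84e8f58}.
The only common ancestor is 84e8f58, so it is the merge base.

84e8f58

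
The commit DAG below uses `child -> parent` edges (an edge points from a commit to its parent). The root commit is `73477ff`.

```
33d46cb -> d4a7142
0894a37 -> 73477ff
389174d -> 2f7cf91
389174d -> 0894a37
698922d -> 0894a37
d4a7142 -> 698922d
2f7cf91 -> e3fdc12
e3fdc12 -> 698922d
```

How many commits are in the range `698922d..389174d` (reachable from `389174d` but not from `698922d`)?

Reachable from 389174d: {0894a37, 2f7cf91, 389174d, 698922d, 73477ff, e3fdc12}.
Reachable from 698922d: {0894a37, 698922d, 73477ff}.
In 389174d's history but not 698922d's: {2f7cf91, 389174d, e3fdc12} — 3 commits.

3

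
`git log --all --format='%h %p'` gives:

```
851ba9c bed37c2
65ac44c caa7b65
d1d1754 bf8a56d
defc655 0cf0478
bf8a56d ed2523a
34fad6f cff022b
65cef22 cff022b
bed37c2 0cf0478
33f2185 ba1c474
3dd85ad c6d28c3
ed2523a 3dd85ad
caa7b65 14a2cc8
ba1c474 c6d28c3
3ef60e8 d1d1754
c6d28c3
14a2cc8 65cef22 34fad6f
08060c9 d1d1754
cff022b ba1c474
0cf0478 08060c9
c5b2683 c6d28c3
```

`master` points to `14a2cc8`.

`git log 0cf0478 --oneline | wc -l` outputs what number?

Walking parent pointers from 0cf0478: reachable set = {08060c9, 0cf0478, 3dd85ad, bf8a56d, c6d28c3, d1d1754, ed2523a}.
That is 7 commits.

7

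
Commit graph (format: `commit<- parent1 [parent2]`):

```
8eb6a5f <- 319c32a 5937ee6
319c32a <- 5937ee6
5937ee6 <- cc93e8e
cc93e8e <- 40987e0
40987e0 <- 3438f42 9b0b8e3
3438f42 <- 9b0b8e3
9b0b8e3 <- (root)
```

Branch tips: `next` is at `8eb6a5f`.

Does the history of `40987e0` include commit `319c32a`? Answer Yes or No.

Ancestors of 40987e0: {3438f42, 40987e0, 9b0b8e3}.
319c32a is not in that set, so it is not an ancestor of 40987e0.

No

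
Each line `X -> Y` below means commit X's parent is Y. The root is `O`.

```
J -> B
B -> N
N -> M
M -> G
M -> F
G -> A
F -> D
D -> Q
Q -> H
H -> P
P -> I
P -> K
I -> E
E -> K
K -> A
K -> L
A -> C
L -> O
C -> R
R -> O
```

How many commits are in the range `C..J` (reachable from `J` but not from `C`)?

15

Reachable from J: {A, B, C, D, E, F, G, H, I, J, K, L, M, N, O, P, Q, R}.
Reachable from C: {C, O, R}.
In J's history but not C's: {A, B, D, E, F, G, H, I, J, K, L, M, N, P, Q} — 15 commits.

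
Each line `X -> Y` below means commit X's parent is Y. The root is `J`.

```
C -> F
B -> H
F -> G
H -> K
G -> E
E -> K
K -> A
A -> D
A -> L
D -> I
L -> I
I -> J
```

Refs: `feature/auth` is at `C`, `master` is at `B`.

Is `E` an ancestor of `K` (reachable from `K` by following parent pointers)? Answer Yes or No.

No

Ancestors of K: {A, D, I, J, K, L}.
E is not in that set, so it is not an ancestor of K.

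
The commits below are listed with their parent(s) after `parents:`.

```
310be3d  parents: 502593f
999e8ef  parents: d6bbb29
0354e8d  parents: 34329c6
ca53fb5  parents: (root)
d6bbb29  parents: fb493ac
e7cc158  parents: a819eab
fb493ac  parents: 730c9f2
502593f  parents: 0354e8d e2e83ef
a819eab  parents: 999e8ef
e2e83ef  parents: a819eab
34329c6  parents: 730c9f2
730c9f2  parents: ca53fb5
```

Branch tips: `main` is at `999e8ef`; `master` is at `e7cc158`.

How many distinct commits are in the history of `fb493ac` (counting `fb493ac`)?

3

Walking parent pointers from fb493ac: reachable set = {730c9f2, ca53fb5, fb493ac}.
That is 3 commits.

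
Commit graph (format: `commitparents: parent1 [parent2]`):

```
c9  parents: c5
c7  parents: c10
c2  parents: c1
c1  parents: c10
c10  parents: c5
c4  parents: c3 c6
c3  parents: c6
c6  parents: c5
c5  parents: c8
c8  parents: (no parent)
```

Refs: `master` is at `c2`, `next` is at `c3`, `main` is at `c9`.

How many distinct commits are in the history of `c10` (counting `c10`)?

3

Walking parent pointers from c10: reachable set = {c10, c5, c8}.
That is 3 commits.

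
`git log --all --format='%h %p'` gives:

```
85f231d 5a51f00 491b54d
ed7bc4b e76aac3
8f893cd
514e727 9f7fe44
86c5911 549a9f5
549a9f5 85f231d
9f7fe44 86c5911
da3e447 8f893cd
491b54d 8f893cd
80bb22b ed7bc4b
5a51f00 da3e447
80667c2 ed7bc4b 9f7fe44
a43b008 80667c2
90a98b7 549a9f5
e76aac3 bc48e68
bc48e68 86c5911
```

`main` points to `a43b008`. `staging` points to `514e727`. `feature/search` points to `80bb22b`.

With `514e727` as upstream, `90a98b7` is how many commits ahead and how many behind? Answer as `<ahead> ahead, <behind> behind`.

Reachable from 90a98b7: {491b54d, 549a9f5, 5a51f00, 85f231d, 8f893cd, 90a98b7, da3e447}.
Reachable from 514e727: {491b54d, 514e727, 549a9f5, 5a51f00, 85f231d, 86c5911, 8f893cd, 9f7fe44, da3e447}.
Only in 90a98b7's history (ahead): {90a98b7} — 1.
Only in 514e727's history (behind): {514e727, 86c5911, 9f7fe44} — 3.

1 ahead, 3 behind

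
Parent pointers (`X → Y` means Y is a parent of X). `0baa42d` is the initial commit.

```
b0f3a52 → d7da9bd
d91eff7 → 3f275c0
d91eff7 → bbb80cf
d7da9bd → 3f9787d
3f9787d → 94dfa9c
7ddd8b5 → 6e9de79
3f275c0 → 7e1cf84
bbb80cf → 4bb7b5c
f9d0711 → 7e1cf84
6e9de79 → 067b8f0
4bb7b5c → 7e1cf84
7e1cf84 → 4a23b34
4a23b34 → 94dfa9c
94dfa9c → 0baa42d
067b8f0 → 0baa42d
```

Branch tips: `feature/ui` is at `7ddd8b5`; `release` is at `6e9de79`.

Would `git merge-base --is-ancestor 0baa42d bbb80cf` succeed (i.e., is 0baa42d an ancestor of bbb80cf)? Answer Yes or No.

Yes

Ancestors of bbb80cf (commits reachable by following parents): {0baa42d, 4a23b34, 4bb7b5c, 7e1cf84, 94dfa9c, bbb80cf}.
0baa42d is in that set, so it is an ancestor of bbb80cf.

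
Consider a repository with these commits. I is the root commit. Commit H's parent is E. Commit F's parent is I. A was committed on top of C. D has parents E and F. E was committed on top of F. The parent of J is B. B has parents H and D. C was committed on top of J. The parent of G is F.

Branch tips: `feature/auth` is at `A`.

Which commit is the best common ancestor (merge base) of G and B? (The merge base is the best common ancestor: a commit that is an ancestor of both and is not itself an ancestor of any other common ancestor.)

Ancestors of G: {F, G, I}.
Ancestors of B: {B, D, E, F, H, I}.
Common ancestors: {F, I}.
Among these, F is not an ancestor of any other common ancestor — it is the merge base.

F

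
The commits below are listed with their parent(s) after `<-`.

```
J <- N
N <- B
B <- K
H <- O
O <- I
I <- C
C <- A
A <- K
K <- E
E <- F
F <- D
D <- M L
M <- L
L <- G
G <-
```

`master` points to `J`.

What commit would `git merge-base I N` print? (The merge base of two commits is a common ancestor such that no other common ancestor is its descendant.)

Ancestors of I: {A, C, D, E, F, G, I, K, L, M}.
Ancestors of N: {B, D, E, F, G, K, L, M, N}.
Common ancestors: {D, E, F, G, K, L, M}.
Among these, K is not an ancestor of any other common ancestor — it is the merge base.

K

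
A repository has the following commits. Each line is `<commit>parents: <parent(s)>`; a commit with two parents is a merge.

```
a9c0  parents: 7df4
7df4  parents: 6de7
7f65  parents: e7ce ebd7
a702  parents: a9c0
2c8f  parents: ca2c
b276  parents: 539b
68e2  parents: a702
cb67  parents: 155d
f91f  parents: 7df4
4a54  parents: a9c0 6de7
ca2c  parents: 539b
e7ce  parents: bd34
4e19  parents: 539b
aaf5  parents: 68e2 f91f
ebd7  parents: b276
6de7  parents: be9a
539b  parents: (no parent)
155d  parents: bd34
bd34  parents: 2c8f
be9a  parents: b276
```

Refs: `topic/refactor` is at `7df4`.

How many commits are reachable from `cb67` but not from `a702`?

5

Reachable from cb67: {155d, 2c8f, 539b, bd34, ca2c, cb67}.
Reachable from a702: {539b, 6de7, 7df4, a702, a9c0, b276, be9a}.
In cb67's history but not a702's: {155d, 2c8f, bd34, ca2c, cb67} — 5 commits.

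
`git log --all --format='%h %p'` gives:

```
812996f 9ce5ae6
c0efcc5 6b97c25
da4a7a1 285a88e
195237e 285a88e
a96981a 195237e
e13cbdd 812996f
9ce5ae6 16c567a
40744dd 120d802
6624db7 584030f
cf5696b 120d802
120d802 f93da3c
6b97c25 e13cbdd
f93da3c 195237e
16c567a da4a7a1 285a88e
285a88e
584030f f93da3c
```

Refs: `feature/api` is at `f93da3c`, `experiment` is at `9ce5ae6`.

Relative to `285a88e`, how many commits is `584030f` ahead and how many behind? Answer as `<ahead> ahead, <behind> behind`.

3 ahead, 0 behind

Reachable from 584030f: {195237e, 285a88e, 584030f, f93da3c}.
Reachable from 285a88e: {285a88e}.
Only in 584030f's history (ahead): {195237e, 584030f, f93da3c} — 3.
Only in 285a88e's history (behind): {} — 0.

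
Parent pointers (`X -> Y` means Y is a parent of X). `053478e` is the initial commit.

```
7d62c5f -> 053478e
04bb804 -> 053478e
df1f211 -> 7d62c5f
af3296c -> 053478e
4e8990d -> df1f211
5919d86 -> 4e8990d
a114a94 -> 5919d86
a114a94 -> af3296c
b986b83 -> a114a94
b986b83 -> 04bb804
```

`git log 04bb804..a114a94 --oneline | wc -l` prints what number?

Reachable from a114a94: {053478e, 4e8990d, 5919d86, 7d62c5f, a114a94, af3296c, df1f211}.
Reachable from 04bb804: {04bb804, 053478e}.
In a114a94's history but not 04bb804's: {4e8990d, 5919d86, 7d62c5f, a114a94, af3296c, df1f211} — 6 commits.

6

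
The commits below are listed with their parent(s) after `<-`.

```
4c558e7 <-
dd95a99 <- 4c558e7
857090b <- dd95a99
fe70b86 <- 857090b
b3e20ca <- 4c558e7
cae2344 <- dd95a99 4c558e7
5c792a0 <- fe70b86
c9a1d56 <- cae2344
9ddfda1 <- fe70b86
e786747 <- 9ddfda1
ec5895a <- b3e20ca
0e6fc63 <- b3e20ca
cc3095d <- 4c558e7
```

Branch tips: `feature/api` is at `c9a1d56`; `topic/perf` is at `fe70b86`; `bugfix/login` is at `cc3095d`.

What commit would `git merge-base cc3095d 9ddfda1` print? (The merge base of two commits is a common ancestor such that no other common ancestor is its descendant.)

4c558e7

Ancestors of cc3095d: {4c558e7, cc3095d}.
Ancestors of 9ddfda1: {4c558e7, 857090b, 9ddfda1, dd95a99, fe70b86}.
Common ancestors: {4c558e7}.
The only common ancestor is 4c558e7, so it is the merge base.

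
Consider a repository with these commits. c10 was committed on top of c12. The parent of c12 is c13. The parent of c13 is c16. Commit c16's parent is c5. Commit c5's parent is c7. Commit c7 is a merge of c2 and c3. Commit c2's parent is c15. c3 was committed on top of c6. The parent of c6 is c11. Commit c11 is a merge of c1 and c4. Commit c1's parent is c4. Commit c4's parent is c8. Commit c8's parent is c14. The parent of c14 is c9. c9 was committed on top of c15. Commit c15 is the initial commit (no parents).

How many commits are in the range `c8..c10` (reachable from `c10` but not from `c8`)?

Reachable from c10: {c1, c10, c11, c12, c13, c14, c15, c16, c2, c3, c4, c5, c6, c7, c8, c9}.
Reachable from c8: {c14, c15, c8, c9}.
In c10's history but not c8's: {c1, c10, c11, c12, c13, c16, c2, c3, c4, c5, c6, c7} — 12 commits.

12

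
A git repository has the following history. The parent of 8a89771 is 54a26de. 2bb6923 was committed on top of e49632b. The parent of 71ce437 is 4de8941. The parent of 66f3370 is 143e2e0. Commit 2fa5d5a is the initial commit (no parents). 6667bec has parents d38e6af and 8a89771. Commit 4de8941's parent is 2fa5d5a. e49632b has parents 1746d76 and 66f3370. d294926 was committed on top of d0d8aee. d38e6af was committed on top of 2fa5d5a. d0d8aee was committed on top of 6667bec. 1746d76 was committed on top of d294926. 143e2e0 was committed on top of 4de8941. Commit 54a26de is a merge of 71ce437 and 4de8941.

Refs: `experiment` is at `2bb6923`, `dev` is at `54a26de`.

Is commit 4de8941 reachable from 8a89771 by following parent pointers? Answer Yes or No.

Yes

Ancestors of 8a89771 (commits reachable by following parents): {2fa5d5a, 4de8941, 54a26de, 71ce437, 8a89771}.
4de8941 is in that set, so it is an ancestor of 8a89771.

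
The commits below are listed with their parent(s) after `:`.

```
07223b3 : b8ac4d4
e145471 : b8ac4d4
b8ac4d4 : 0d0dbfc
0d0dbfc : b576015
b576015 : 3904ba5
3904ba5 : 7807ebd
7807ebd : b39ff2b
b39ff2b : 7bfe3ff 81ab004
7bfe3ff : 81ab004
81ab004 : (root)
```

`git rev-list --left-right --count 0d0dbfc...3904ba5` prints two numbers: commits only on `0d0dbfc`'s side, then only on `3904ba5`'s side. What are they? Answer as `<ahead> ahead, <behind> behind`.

2 ahead, 0 behind

Reachable from 0d0dbfc: {0d0dbfc, 3904ba5, 7807ebd, 7bfe3ff, 81ab004, b39ff2b, b576015}.
Reachable from 3904ba5: {3904ba5, 7807ebd, 7bfe3ff, 81ab004, b39ff2b}.
Only in 0d0dbfc's history (ahead): {0d0dbfc, b576015} — 2.
Only in 3904ba5's history (behind): {} — 0.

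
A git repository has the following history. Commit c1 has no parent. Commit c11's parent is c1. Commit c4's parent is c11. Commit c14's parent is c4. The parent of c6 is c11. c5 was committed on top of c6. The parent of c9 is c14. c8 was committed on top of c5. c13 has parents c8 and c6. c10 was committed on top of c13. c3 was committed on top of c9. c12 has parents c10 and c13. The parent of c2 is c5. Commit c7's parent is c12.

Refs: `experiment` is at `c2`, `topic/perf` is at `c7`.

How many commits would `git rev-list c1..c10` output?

Reachable from c10: {c1, c10, c11, c13, c5, c6, c8}.
Reachable from c1: {c1}.
In c10's history but not c1's: {c10, c11, c13, c5, c6, c8} — 6 commits.

6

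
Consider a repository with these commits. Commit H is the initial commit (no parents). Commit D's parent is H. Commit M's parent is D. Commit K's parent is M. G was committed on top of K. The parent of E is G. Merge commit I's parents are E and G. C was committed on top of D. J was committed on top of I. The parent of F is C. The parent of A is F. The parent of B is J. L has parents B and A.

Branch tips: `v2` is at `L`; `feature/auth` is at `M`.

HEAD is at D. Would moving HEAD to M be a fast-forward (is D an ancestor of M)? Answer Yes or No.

Yes

A fast-forward from D to M is possible iff D is an ancestor of M.
Ancestors of M: {D, H, M}.
D is among them, so fast-forward is possible.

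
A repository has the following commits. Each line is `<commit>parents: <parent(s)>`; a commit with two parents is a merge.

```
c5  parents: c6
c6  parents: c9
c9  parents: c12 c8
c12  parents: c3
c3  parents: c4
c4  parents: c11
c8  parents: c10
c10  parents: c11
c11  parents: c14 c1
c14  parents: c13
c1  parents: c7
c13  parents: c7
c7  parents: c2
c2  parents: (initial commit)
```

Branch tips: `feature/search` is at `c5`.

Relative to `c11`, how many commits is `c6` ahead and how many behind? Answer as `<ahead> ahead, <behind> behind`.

Reachable from c6: {c1, c10, c11, c12, c13, c14, c2, c3, c4, c6, c7, c8, c9}.
Reachable from c11: {c1, c11, c13, c14, c2, c7}.
Only in c6's history (ahead): {c10, c12, c3, c4, c6, c8, c9} — 7.
Only in c11's history (behind): {} — 0.

7 ahead, 0 behind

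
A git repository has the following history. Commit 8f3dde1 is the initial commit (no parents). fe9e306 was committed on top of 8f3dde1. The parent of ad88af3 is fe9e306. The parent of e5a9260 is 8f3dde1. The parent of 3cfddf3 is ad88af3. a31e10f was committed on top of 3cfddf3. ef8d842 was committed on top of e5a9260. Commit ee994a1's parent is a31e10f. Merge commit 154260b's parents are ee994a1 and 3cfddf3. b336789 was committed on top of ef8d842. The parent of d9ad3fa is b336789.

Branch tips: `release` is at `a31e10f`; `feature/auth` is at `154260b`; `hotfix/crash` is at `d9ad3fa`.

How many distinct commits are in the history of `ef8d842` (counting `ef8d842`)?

Walking parent pointers from ef8d842: reachable set = {8f3dde1, e5a9260, ef8d842}.
That is 3 commits.

3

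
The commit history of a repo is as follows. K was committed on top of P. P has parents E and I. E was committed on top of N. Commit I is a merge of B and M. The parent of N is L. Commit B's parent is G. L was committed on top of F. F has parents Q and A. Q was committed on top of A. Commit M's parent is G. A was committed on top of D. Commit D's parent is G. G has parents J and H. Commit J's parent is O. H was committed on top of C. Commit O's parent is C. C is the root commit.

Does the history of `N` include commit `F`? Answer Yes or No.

Yes

Ancestors of N (commits reachable by following parents): {A, C, D, F, G, H, J, L, N, O, Q}.
F is in that set, so it is an ancestor of N.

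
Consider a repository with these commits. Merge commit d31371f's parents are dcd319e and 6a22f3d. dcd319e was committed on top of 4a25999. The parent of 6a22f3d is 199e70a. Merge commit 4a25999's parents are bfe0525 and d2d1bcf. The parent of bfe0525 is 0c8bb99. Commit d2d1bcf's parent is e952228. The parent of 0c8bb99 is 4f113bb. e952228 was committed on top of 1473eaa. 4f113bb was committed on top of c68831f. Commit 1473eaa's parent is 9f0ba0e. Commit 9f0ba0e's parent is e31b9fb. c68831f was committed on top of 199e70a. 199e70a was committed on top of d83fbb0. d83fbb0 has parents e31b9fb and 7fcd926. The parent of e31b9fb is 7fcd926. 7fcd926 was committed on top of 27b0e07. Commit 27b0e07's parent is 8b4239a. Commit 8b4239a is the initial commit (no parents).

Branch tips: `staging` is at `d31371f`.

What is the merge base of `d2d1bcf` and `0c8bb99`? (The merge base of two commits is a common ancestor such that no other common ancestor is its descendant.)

e31b9fb

Ancestors of d2d1bcf: {1473eaa, 27b0e07, 7fcd926, 8b4239a, 9f0ba0e, d2d1bcf, e31b9fb, e952228}.
Ancestors of 0c8bb99: {0c8bb99, 199e70a, 27b0e07, 4f113bb, 7fcd926, 8b4239a, c68831f, d83fbb0, e31b9fb}.
Common ancestors: {27b0e07, 7fcd926, 8b4239a, e31b9fb}.
Among these, e31b9fb is not an ancestor of any other common ancestor — it is the merge base.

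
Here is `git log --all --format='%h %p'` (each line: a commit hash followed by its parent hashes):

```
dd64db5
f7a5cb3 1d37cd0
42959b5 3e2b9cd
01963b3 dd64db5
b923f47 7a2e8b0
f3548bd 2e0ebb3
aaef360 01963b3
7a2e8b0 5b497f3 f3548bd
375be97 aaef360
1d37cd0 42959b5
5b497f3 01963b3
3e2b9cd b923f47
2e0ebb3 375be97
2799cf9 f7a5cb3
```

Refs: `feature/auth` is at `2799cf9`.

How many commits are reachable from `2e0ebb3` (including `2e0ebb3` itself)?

5

Walking parent pointers from 2e0ebb3: reachable set = {01963b3, 2e0ebb3, 375be97, aaef360, dd64db5}.
That is 5 commits.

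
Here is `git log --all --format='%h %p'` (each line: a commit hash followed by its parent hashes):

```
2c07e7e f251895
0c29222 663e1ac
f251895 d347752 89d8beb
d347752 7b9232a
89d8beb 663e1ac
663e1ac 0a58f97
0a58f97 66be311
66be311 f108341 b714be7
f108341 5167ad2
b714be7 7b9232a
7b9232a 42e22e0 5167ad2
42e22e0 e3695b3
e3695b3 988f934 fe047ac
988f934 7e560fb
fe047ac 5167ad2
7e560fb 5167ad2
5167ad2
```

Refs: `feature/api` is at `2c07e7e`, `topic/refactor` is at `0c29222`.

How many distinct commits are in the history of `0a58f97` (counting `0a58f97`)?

11

Walking parent pointers from 0a58f97: reachable set = {0a58f97, 42e22e0, 5167ad2, 66be311, 7b9232a, 7e560fb, 988f934, b714be7, e3695b3, f108341, fe047ac}.
That is 11 commits.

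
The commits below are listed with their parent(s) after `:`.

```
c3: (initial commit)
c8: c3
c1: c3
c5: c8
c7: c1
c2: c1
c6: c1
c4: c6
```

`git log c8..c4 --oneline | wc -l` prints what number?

Reachable from c4: {c1, c3, c4, c6}.
Reachable from c8: {c3, c8}.
In c4's history but not c8's: {c1, c4, c6} — 3 commits.

3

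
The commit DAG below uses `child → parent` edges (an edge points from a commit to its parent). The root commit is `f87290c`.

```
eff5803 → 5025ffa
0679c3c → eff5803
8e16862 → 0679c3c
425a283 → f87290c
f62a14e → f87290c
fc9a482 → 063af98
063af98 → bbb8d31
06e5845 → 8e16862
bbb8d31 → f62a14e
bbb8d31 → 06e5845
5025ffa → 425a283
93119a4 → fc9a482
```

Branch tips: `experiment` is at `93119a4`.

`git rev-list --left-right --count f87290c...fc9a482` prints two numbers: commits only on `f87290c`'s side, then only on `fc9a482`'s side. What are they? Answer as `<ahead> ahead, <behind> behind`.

Reachable from f87290c: {f87290c}.
Reachable from fc9a482: {063af98, 0679c3c, 06e5845, 425a283, 5025ffa, 8e16862, bbb8d31, eff5803, f62a14e, f87290c, fc9a482}.
Only in f87290c's history (ahead): {} — 0.
Only in fc9a482's history (behind): {063af98, 0679c3c, 06e5845, 425a283, 5025ffa, 8e16862, bbb8d31, eff5803, f62a14e, fc9a482} — 10.

0 ahead, 10 behind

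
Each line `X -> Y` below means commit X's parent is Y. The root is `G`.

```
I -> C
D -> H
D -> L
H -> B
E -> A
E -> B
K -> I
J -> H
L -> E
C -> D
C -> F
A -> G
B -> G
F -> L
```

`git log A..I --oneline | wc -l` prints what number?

8

Reachable from I: {A, B, C, D, E, F, G, H, I, L}.
Reachable from A: {A, G}.
In I's history but not A's: {B, C, D, E, F, H, I, L} — 8 commits.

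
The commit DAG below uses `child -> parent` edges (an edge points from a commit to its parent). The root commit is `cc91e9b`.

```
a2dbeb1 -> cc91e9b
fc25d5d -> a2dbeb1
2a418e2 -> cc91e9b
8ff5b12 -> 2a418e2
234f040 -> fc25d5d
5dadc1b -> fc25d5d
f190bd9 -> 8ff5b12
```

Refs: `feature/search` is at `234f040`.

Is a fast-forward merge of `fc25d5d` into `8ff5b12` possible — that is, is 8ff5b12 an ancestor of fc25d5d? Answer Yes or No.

A fast-forward from 8ff5b12 to fc25d5d is possible iff 8ff5b12 is an ancestor of fc25d5d.
Ancestors of fc25d5d: {a2dbeb1, cc91e9b, fc25d5d}.
8ff5b12 is not among them, so fast-forward is not possible.

No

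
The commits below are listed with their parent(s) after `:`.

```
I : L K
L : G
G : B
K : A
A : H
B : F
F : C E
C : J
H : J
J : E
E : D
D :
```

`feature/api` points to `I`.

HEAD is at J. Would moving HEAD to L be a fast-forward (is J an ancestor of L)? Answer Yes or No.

Yes

A fast-forward from J to L is possible iff J is an ancestor of L.
Ancestors of L: {B, C, D, E, F, G, J, L}.
J is among them, so fast-forward is possible.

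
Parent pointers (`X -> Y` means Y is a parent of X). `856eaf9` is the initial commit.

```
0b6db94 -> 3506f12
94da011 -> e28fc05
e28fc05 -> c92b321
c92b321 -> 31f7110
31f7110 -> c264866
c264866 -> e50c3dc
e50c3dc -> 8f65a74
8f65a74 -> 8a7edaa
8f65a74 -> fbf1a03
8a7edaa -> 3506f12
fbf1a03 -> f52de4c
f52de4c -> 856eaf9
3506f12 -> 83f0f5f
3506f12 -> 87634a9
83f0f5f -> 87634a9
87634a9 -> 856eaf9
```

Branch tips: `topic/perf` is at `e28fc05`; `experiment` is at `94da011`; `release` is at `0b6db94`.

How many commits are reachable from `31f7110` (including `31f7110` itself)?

11

Walking parent pointers from 31f7110: reachable set = {31f7110, 3506f12, 83f0f5f, 856eaf9, 87634a9, 8a7edaa, 8f65a74, c264866, e50c3dc, f52de4c, fbf1a03}.
That is 11 commits.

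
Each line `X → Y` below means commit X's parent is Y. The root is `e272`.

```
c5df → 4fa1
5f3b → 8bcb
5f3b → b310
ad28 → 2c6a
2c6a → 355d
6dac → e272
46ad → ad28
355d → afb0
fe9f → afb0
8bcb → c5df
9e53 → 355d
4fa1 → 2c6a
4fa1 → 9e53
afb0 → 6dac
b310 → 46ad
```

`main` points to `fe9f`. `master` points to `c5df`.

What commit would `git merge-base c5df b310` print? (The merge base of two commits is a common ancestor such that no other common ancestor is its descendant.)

Ancestors of c5df: {2c6a, 355d, 4fa1, 6dac, 9e53, afb0, c5df, e272}.
Ancestors of b310: {2c6a, 355d, 46ad, 6dac, ad28, afb0, b310, e272}.
Common ancestors: {2c6a, 355d, 6dac, afb0, e272}.
Among these, 2c6a is not an ancestor of any other common ancestor — it is the merge base.

2c6a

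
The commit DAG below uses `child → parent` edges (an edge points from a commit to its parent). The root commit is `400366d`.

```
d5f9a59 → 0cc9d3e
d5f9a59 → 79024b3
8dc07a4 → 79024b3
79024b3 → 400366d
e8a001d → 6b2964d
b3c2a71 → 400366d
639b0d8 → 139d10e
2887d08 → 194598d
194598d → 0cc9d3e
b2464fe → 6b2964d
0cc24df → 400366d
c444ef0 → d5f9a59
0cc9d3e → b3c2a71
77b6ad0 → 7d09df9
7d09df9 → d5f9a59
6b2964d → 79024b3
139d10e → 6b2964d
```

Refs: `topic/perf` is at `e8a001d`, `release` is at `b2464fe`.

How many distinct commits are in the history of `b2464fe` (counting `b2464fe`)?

Walking parent pointers from b2464fe: reachable set = {400366d, 6b2964d, 79024b3, b2464fe}.
That is 4 commits.

4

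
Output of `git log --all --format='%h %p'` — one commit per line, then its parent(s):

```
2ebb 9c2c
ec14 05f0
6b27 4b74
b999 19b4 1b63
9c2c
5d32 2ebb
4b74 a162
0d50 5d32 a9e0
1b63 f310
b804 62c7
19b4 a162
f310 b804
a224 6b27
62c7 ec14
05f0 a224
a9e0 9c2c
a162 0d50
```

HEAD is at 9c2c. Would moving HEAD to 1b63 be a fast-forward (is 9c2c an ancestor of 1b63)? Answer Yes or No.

Yes

A fast-forward from 9c2c to 1b63 is possible iff 9c2c is an ancestor of 1b63.
Ancestors of 1b63: {05f0, 0d50, 1b63, 2ebb, 4b74, 5d32, 62c7, 6b27, 9c2c, a162, a224, a9e0, b804, ec14, f310}.
9c2c is among them, so fast-forward is possible.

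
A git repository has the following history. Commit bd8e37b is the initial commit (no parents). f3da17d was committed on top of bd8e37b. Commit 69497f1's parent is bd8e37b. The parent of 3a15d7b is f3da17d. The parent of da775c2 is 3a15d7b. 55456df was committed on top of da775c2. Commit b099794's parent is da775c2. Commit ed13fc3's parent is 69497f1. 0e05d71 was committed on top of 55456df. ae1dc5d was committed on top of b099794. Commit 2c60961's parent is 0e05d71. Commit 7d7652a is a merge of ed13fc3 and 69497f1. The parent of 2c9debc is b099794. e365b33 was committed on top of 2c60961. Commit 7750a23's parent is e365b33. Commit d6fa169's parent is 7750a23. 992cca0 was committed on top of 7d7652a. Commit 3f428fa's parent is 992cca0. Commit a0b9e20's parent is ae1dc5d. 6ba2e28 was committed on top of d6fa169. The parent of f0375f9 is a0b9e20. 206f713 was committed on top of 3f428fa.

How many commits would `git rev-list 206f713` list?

Walking parent pointers from 206f713: reachable set = {206f713, 3f428fa, 69497f1, 7d7652a, 992cca0, bd8e37b, ed13fc3}.
That is 7 commits.

7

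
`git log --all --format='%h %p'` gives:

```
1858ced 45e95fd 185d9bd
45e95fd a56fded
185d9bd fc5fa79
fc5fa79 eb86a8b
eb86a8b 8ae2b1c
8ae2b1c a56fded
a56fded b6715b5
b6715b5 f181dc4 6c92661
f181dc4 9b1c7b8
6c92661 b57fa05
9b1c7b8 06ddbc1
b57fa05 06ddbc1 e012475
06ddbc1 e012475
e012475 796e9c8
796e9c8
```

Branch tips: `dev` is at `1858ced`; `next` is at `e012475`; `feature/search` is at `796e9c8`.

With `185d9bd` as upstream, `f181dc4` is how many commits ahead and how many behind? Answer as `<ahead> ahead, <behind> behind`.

Reachable from f181dc4: {06ddbc1, 796e9c8, 9b1c7b8, e012475, f181dc4}.
Reachable from 185d9bd: {06ddbc1, 185d9bd, 6c92661, 796e9c8, 8ae2b1c, 9b1c7b8, a56fded, b57fa05, b6715b5, e012475, eb86a8b, f181dc4, fc5fa79}.
Only in f181dc4's history (ahead): {} — 0.
Only in 185d9bd's history (behind): {185d9bd, 6c92661, 8ae2b1c, a56fded, b57fa05, b6715b5, eb86a8b, fc5fa79} — 8.

0 ahead, 8 behind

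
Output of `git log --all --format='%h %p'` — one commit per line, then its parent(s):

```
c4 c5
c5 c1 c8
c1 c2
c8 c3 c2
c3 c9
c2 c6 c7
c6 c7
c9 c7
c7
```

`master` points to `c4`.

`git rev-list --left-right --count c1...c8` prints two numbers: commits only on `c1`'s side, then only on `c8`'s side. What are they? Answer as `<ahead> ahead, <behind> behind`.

Reachable from c1: {c1, c2, c6, c7}.
Reachable from c8: {c2, c3, c6, c7, c8, c9}.
Only in c1's history (ahead): {c1} — 1.
Only in c8's history (behind): {c3, c8, c9} — 3.

1 ahead, 3 behind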